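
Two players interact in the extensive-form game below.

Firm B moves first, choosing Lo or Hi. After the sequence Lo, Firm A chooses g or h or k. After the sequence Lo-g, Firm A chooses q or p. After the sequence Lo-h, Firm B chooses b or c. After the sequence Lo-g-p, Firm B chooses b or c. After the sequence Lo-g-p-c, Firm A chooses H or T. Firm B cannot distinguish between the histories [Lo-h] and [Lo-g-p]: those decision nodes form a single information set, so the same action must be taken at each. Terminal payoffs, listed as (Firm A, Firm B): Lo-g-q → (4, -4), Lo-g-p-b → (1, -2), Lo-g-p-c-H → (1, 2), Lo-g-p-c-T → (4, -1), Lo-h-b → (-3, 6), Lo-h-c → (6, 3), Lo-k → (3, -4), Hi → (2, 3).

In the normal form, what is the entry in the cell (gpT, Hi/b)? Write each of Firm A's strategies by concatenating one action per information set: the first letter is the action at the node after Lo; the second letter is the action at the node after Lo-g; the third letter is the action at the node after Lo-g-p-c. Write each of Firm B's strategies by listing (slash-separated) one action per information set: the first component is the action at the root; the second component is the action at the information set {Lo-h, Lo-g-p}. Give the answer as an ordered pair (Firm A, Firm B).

Trace the play path from the root:
  Firm B plays Hi
→ terminal payoff (2, 3).
(Firm A's choice at the node after Lo is never reached on this path, so it doesn't affect the outcome.)

(2, 3)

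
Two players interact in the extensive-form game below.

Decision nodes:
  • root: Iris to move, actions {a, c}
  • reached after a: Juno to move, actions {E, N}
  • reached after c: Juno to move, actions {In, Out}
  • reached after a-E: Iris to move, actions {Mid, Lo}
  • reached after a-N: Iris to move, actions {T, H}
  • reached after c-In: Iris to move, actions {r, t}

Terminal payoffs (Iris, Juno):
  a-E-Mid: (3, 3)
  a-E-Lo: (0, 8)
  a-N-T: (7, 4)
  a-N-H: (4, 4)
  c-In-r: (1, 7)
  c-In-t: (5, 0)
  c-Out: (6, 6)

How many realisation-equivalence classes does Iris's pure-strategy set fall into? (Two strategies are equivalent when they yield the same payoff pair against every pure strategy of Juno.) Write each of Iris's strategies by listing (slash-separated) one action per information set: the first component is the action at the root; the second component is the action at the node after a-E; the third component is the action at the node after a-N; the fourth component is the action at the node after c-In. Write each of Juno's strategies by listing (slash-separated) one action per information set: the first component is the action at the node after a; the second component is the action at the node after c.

Iris has 16 pure strategies: a/Mid/T/r, a/Mid/T/t, a/Mid/H/r, a/Mid/H/t, a/Lo/T/r, a/Lo/T/t, a/Lo/H/r, a/Lo/H/t, c/Mid/T/r, c/Mid/T/t, c/Mid/H/r, c/Mid/H/t, c/Lo/T/r, c/Lo/T/t, c/Lo/H/r, c/Lo/H/t. Columns: E/In, E/Out, N/In, N/Out.
{a/Mid/T/r, a/Mid/T/t} → row (3,3) (3,3) (7,4) (7,4)
{a/Mid/H/r, a/Mid/H/t} → row (3,3) (3,3) (4,4) (4,4)
{a/Lo/T/r, a/Lo/T/t} → row (0,8) (0,8) (7,4) (7,4)
{a/Lo/H/r, a/Lo/H/t} → row (0,8) (0,8) (4,4) (4,4)
{c/Mid/T/r, c/Mid/H/r, c/Lo/T/r, c/Lo/H/r} → row (1,7) (6,6) (1,7) (6,6)
{c/Mid/T/t, c/Mid/H/t, c/Lo/T/t, c/Lo/H/t} → row (5,0) (6,6) (5,0) (6,6)
That's 6 distinct rows out of 16 strategies.

6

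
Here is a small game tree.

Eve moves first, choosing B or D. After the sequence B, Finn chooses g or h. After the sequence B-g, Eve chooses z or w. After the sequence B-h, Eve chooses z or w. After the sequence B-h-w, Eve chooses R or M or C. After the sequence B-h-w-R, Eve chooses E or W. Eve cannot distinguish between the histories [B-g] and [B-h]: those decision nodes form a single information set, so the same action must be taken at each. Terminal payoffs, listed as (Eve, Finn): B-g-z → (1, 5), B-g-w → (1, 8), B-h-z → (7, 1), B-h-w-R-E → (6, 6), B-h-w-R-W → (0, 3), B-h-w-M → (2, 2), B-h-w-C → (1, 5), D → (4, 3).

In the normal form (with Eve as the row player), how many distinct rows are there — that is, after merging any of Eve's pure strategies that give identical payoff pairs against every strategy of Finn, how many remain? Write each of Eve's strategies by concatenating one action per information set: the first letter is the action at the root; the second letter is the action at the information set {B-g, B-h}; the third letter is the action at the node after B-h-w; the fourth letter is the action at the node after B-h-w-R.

Eve has 24 pure strategies: BzRE, BzRW, BzME, BzMW, BzCE, BzCW, BwRE, BwRW, BwME, BwMW, BwCE, BwCW, DzRE, DzRW, DzME, DzMW, DzCE, DzCW, DwRE, DwRW, DwME, DwMW, DwCE, DwCW. Columns: g, h.
{BzRE, BzRW, BzME, BzMW, BzCE, BzCW} → row (1,5) (7,1)
{BwRE} → row (1,8) (6,6)
{BwRW} → row (1,8) (0,3)
{BwME, BwMW} → row (1,8) (2,2)
{BwCE, BwCW} → row (1,8) (1,5)
{DzRE, DzRW, DzME, DzMW, DzCE, DzCW, DwRE, DwRW, DwME, DwMW, DwCE, DwCW} → row (4,3) (4,3)
That's 6 distinct rows out of 24 strategies.

6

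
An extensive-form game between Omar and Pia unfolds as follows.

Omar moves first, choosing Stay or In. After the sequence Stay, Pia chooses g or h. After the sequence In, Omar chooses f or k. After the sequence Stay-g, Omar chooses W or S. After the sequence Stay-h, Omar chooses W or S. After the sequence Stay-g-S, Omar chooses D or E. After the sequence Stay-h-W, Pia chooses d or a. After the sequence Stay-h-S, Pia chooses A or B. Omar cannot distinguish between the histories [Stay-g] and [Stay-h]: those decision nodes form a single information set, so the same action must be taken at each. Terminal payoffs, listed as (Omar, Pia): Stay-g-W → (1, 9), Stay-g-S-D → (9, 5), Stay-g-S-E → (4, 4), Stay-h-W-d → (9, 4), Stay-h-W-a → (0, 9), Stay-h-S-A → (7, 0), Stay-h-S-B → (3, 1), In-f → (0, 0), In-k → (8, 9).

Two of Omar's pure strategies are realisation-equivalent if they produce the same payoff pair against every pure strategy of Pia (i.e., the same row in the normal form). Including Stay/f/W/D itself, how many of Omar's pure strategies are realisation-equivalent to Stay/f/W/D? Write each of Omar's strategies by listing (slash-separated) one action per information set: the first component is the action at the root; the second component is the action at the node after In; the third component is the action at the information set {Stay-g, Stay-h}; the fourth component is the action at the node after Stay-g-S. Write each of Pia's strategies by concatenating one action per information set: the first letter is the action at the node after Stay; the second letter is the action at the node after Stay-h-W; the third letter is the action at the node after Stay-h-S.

Row for Stay/f/W/D (columns gdA, gdB, gaA, gaB, hdA, hdB, haA, haB): (1,9) (1,9) (1,9) (1,9) (9,4) (9,4) (0,9) (0,9).
Under Stay/f/W/D, Omar's choice at the node after In and at the node after Stay-g-S can never be reached regardless of what Pia does, so varying those choices leaves every outcome unchanged.
Holding the reachable choices fixed and varying the unreachable ones freely already gives 2 × 2 = 4 equivalent strategies.
No other strategy reproduces this row, so those 4 are the full class: Stay/f/W/D, Stay/f/W/E, Stay/k/W/D, Stay/k/W/E.

4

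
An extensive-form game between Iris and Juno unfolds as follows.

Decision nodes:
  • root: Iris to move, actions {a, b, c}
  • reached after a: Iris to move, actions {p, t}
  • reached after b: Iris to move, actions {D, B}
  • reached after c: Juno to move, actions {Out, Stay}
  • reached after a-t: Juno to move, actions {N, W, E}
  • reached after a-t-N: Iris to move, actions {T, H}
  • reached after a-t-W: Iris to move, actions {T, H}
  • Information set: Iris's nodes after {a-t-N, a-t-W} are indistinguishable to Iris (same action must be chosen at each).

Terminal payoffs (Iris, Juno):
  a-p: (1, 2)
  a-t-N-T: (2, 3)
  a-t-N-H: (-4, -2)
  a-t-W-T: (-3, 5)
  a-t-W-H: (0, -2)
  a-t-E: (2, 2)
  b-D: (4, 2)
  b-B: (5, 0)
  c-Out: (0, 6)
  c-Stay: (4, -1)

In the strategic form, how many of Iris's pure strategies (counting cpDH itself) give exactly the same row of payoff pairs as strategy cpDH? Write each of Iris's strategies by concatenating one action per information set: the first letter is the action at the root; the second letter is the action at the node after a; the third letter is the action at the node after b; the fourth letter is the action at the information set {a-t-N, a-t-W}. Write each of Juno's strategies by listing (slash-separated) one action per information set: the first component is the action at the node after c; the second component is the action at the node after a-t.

8

Row for cpDH (columns Out/N, Out/W, Out/E, Stay/N, Stay/W, Stay/E): (0,6) (0,6) (0,6) (4,-1) (4,-1) (4,-1).
Under cpDH, Iris's choice at the node after a and at the node after b and at the information set {a-t-N, a-t-W} can never be reached regardless of what Juno does, so varying those choices leaves every outcome unchanged.
Holding the reachable choices fixed and varying the unreachable ones freely already gives 2 × 2 × 2 = 8 equivalent strategies.
No other strategy reproduces this row, so those 8 are the full class: cpDT, cpDH, cpBT, cpBH, ctDT, ctDH, ctBT, ctBH.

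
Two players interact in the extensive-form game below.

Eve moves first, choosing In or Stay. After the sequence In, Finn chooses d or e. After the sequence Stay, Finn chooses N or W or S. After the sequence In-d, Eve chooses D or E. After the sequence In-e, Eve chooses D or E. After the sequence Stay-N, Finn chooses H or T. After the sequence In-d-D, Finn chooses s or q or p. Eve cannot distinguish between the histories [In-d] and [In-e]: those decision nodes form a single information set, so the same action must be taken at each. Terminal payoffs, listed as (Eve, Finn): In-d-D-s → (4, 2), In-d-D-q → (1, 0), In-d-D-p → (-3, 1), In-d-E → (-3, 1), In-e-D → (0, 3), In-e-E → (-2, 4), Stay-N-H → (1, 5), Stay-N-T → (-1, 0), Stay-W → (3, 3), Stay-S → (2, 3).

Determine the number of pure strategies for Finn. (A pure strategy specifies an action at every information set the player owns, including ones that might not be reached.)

36

Finn owns the node after In with actions {d, e} — two choices.
Finn owns the node after Stay with actions {N, W, S} — three choices.
Finn owns the node after Stay-N with actions {H, T} — two choices.
Finn owns the node after In-d-D with actions {s, q, p} — three choices.
A pure strategy fixes one action at each information set independently, so the count is the product 2 × 3 × 2 × 3 = 36.
(For reference, Eve has 4 pure strategies, giving a 36×4 normal-form matrix.)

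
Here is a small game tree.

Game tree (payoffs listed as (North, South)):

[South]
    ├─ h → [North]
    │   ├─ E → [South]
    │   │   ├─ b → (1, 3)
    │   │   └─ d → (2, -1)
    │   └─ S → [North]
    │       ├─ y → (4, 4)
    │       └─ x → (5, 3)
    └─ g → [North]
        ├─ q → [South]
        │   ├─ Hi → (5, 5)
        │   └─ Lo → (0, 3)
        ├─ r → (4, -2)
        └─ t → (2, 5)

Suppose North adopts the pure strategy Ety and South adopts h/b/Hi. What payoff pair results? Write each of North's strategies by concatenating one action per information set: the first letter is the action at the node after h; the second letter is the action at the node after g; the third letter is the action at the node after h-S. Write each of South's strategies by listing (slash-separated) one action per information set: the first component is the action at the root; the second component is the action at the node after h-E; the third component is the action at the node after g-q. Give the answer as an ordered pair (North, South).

Trace the play path from the root:
  South plays h
  North plays E at [h]
  South plays b at [h-E]
→ terminal payoff (1, 3).
(North's choice at the node after g is never reached on this path, so it doesn't affect the outcome.)

(1, 3)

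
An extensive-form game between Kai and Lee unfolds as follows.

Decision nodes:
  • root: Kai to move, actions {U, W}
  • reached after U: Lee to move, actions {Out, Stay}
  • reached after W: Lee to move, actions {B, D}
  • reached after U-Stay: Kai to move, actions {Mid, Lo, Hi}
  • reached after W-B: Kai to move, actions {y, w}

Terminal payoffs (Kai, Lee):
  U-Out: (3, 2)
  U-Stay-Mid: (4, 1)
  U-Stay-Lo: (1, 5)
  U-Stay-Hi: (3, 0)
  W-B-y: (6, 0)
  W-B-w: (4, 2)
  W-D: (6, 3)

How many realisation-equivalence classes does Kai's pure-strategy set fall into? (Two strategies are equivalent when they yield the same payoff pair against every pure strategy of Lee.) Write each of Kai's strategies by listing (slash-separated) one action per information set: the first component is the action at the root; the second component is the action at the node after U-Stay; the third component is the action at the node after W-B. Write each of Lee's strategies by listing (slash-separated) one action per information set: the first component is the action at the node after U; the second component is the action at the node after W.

5

Kai has 12 pure strategies: U/Mid/y, U/Mid/w, U/Lo/y, U/Lo/w, U/Hi/y, U/Hi/w, W/Mid/y, W/Mid/w, W/Lo/y, W/Lo/w, W/Hi/y, W/Hi/w. Columns: Out/B, Out/D, Stay/B, Stay/D.
{U/Mid/y, U/Mid/w} → row (3,2) (3,2) (4,1) (4,1)
{U/Lo/y, U/Lo/w} → row (3,2) (3,2) (1,5) (1,5)
{U/Hi/y, U/Hi/w} → row (3,2) (3,2) (3,0) (3,0)
{W/Mid/y, W/Lo/y, W/Hi/y} → row (6,0) (6,3) (6,0) (6,3)
{W/Mid/w, W/Lo/w, W/Hi/w} → row (4,2) (6,3) (4,2) (6,3)
That's 5 distinct rows out of 12 strategies.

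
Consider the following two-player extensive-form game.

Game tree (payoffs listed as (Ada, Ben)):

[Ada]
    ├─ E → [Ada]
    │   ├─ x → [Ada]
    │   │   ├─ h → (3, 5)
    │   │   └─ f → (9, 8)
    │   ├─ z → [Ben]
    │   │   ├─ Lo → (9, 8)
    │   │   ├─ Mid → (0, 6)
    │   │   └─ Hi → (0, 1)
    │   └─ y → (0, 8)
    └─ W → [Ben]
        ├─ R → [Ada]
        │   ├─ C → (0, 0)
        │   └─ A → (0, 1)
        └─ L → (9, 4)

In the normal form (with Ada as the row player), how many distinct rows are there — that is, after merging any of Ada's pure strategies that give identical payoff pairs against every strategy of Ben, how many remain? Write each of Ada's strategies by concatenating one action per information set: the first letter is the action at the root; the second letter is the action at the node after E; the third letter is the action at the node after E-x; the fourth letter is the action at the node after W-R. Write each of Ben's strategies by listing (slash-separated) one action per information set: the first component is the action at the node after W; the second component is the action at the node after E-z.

6

Ada has 24 pure strategies: ExhC, ExhA, ExfC, ExfA, EzhC, EzhA, EzfC, EzfA, EyhC, EyhA, EyfC, EyfA, WxhC, WxhA, WxfC, WxfA, WzhC, WzhA, WzfC, WzfA, WyhC, WyhA, WyfC, WyfA. Columns: R/Lo, R/Mid, R/Hi, L/Lo, L/Mid, L/Hi.
{ExhC, ExhA} → row (3,5) (3,5) (3,5) (3,5) (3,5) (3,5)
{ExfC, ExfA} → row (9,8) (9,8) (9,8) (9,8) (9,8) (9,8)
{EzhC, EzhA, EzfC, EzfA} → row (9,8) (0,6) (0,1) (9,8) (0,6) (0,1)
{EyhC, EyhA, EyfC, EyfA} → row (0,8) (0,8) (0,8) (0,8) (0,8) (0,8)
{WxhC, WxfC, WzhC, WzfC, WyhC, WyfC} → row (0,0) (0,0) (0,0) (9,4) (9,4) (9,4)
{WxhA, WxfA, WzhA, WzfA, WyhA, WyfA} → row (0,1) (0,1) (0,1) (9,4) (9,4) (9,4)
That's 6 distinct rows out of 24 strategies.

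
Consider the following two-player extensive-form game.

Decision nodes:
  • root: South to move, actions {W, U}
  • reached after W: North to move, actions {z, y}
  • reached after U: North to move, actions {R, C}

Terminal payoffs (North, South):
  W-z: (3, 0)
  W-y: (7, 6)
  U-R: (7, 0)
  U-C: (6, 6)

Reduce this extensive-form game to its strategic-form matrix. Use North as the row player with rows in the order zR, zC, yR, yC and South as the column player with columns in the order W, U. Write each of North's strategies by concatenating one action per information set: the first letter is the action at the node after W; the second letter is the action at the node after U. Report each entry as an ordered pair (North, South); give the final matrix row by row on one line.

            W        U
  zR    (3,0)    (7,0)
  zC    (3,0)    (6,6)
  yR    (7,6)    (7,0)
  yC    (7,6)    (6,6)

zR: (3,0) (7,0) | zC: (3,0) (6,6) | yR: (7,6) (7,0) | yC: (7,6) (6,6)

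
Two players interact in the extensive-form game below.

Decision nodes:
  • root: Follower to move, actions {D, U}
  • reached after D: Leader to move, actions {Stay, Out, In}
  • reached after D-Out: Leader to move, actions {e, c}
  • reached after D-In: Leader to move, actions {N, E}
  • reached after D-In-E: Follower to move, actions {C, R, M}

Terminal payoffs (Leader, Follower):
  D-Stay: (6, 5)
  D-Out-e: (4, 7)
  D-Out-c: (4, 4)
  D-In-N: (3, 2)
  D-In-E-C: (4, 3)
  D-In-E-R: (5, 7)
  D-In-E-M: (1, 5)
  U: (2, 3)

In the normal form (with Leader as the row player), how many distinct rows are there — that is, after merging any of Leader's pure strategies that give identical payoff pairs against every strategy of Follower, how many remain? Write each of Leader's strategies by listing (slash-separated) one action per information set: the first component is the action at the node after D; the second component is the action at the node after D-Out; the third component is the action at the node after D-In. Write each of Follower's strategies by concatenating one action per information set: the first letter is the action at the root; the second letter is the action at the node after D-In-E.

5

Leader has 12 pure strategies: Stay/e/N, Stay/e/E, Stay/c/N, Stay/c/E, Out/e/N, Out/e/E, Out/c/N, Out/c/E, In/e/N, In/e/E, In/c/N, In/c/E. Columns: DC, DR, DM, UC, UR, UM.
{Stay/e/N, Stay/e/E, Stay/c/N, Stay/c/E} → row (6,5) (6,5) (6,5) (2,3) (2,3) (2,3)
{Out/e/N, Out/e/E} → row (4,7) (4,7) (4,7) (2,3) (2,3) (2,3)
{Out/c/N, Out/c/E} → row (4,4) (4,4) (4,4) (2,3) (2,3) (2,3)
{In/e/N, In/c/N} → row (3,2) (3,2) (3,2) (2,3) (2,3) (2,3)
{In/e/E, In/c/E} → row (4,3) (5,7) (1,5) (2,3) (2,3) (2,3)
That's 5 distinct rows out of 12 strategies.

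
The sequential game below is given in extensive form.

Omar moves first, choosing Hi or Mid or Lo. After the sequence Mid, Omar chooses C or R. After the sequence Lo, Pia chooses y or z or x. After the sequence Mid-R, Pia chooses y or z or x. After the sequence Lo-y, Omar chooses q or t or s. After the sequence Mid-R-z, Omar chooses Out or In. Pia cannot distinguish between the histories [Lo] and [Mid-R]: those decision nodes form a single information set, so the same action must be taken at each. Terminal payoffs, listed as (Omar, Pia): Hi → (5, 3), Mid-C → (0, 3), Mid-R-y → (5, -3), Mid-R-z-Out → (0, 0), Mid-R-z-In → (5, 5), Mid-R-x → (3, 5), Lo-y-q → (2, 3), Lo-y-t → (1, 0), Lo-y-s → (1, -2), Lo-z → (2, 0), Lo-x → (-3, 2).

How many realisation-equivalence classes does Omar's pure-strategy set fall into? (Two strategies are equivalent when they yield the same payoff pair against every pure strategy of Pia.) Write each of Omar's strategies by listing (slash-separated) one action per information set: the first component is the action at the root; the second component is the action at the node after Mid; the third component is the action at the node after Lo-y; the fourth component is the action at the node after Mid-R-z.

Omar has 36 pure strategies: Hi/C/q/Out, Hi/C/q/In, Hi/C/t/Out, Hi/C/t/In, Hi/C/s/Out, Hi/C/s/In, Hi/R/q/Out, Hi/R/q/In, Hi/R/t/Out, Hi/R/t/In, Hi/R/s/Out, Hi/R/s/In, Mid/C/q/Out, Mid/C/q/In, Mid/C/t/Out, Mid/C/t/In, Mid/C/s/Out, Mid/C/s/In, Mid/R/q/Out, Mid/R/q/In, Mid/R/t/Out, Mid/R/t/In, Mid/R/s/Out, Mid/R/s/In, Lo/C/q/Out, Lo/C/q/In, Lo/C/t/Out, Lo/C/t/In, Lo/C/s/Out, Lo/C/s/In, Lo/R/q/Out, Lo/R/q/In, Lo/R/t/Out, Lo/R/t/In, Lo/R/s/Out, Lo/R/s/In. Columns: y, z, x.
{Hi/C/q/Out, Hi/C/q/In, Hi/C/t/Out, Hi/C/t/In, Hi/C/s/Out, Hi/C/s/In, Hi/R/q/Out, Hi/R/q/In, Hi/R/t/Out, Hi/R/t/In, Hi/R/s/Out, Hi/R/s/In} → row (5,3) (5,3) (5,3)
{Mid/C/q/Out, Mid/C/q/In, Mid/C/t/Out, Mid/C/t/In, Mid/C/s/Out, Mid/C/s/In} → row (0,3) (0,3) (0,3)
{Mid/R/q/Out, Mid/R/t/Out, Mid/R/s/Out} → row (5,-3) (0,0) (3,5)
{Mid/R/q/In, Mid/R/t/In, Mid/R/s/In} → row (5,-3) (5,5) (3,5)
{Lo/C/q/Out, Lo/C/q/In, Lo/R/q/Out, Lo/R/q/In} → row (2,3) (2,0) (-3,2)
{Lo/C/t/Out, Lo/C/t/In, Lo/R/t/Out, Lo/R/t/In} → row (1,0) (2,0) (-3,2)
{Lo/C/s/Out, Lo/C/s/In, Lo/R/s/Out, Lo/R/s/In} → row (1,-2) (2,0) (-3,2)
That's 7 distinct rows out of 36 strategies.

7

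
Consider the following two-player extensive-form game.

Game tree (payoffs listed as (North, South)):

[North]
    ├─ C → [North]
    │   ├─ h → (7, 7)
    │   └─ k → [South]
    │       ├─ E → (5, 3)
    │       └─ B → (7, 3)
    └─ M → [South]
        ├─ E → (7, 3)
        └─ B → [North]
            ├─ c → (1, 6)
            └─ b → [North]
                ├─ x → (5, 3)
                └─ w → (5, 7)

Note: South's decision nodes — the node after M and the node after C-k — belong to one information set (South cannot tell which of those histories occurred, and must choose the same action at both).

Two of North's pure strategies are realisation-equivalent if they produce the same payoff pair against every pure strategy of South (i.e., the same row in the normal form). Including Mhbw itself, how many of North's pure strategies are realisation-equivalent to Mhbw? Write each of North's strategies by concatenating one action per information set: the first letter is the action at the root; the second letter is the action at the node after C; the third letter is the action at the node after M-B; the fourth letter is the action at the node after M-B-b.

Row for Mhbw (columns E, B): (7,3) (5,7).
Under Mhbw, North's choice at the node after C can never be reached regardless of what South does, so varying those choices leaves every outcome unchanged.
Holding the reachable choices fixed and varying the unreachable one freely already gives 2 equivalent strategies.
No other strategy reproduces this row, so those 2 are the full class: Mhbw, Mkbw.

2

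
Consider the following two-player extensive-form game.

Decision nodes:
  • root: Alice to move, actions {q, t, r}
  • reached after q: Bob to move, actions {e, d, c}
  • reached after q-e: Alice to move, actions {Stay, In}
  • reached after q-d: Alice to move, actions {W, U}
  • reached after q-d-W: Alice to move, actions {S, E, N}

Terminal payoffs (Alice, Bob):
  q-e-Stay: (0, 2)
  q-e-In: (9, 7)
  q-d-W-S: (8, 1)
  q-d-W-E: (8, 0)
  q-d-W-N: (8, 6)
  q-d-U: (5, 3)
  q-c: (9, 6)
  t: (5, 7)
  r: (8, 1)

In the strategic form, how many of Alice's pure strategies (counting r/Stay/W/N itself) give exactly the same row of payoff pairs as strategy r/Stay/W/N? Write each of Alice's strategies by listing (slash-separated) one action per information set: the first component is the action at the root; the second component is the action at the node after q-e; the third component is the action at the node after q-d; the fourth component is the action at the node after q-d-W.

Row for r/Stay/W/N (columns e, d, c): (8,1) (8,1) (8,1).
Under r/Stay/W/N, Alice's choice at the node after q-e and at the node after q-d and at the node after q-d-W can never be reached regardless of what Bob does, so varying those choices leaves every outcome unchanged.
Holding the reachable choices fixed and varying the unreachable ones freely already gives 2 × 2 × 3 = 12 equivalent strategies.
No other strategy reproduces this row, so those 12 are the full class: r/Stay/W/S, r/Stay/W/E, r/Stay/W/N, r/Stay/U/S, r/Stay/U/E, r/Stay/U/N, r/In/W/S, r/In/W/E, r/In/W/N, r/In/U/S, r/In/U/E, r/In/U/N.

12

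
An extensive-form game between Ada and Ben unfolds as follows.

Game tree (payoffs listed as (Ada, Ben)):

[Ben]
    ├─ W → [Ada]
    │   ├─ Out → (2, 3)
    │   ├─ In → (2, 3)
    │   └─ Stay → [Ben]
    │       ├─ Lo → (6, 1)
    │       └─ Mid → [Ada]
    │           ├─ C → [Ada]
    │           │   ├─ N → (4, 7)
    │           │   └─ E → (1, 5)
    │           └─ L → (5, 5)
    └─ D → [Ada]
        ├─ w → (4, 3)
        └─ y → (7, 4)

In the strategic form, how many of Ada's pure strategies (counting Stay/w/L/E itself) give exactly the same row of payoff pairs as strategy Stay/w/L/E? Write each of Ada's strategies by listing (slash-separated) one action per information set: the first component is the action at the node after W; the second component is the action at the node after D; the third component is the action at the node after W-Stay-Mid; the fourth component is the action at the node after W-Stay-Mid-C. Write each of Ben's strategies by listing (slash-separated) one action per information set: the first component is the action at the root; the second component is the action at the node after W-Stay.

Row for Stay/w/L/E (columns W/Lo, W/Mid, D/Lo, D/Mid): (6,1) (5,5) (4,3) (4,3).
Under Stay/w/L/E, Ada's choice at the node after W-Stay-Mid-C can never be reached regardless of what Ben does, so varying those choices leaves every outcome unchanged.
Holding the reachable choices fixed and varying the unreachable one freely already gives 2 equivalent strategies.
No other strategy reproduces this row, so those 2 are the full class: Stay/w/L/N, Stay/w/L/E.

2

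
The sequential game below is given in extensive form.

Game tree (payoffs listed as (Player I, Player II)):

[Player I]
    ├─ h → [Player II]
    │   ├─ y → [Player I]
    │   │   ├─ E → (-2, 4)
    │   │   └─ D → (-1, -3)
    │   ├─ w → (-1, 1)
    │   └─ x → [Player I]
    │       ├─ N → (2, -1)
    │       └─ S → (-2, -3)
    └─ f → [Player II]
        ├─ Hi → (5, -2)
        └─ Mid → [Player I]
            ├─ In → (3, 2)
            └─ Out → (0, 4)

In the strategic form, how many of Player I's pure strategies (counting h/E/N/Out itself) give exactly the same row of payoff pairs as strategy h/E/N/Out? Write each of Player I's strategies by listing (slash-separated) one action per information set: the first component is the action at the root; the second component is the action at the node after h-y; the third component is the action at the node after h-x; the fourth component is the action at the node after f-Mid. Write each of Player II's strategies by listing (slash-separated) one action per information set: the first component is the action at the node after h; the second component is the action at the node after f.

2

Row for h/E/N/Out (columns y/Hi, y/Mid, w/Hi, w/Mid, x/Hi, x/Mid): (-2,4) (-2,4) (-1,1) (-1,1) (2,-1) (2,-1).
Under h/E/N/Out, Player I's choice at the node after f-Mid can never be reached regardless of what Player II does, so varying those choices leaves every outcome unchanged.
Holding the reachable choices fixed and varying the unreachable one freely already gives 2 equivalent strategies.
No other strategy reproduces this row, so those 2 are the full class: h/E/N/In, h/E/N/Out.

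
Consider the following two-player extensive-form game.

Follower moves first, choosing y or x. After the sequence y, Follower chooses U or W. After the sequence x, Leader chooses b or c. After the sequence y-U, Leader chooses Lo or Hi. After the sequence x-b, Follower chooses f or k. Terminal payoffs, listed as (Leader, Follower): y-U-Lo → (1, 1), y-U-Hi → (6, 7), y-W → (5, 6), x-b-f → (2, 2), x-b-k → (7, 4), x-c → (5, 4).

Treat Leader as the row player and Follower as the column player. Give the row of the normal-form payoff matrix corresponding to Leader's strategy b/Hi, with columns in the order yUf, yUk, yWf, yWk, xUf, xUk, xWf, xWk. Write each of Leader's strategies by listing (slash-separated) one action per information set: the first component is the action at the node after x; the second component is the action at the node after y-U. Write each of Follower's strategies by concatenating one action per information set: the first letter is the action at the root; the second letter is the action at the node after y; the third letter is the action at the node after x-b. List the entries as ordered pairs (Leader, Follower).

vs yUf: Follower plays y → Follower plays U at [y] → Leader plays Hi at [y-U] → (6, 7)
vs yUk: Follower plays y → Follower plays U at [y] → Leader plays Hi at [y-U] → (6, 7)
vs yWf: Follower plays y → Follower plays W at [y] → (5, 6)
vs yWk: Follower plays y → Follower plays W at [y] → (5, 6)
vs xUf: Follower plays x → Leader plays b at [x] → Follower plays f at [x-b] → (2, 2)
vs xUk: Follower plays x → Leader plays b at [x] → Follower plays k at [x-b] → (7, 4)
vs xWf: Follower plays x → Leader plays b at [x] → Follower plays f at [x-b] → (2, 2)
vs xWk: Follower plays x → Leader plays b at [x] → Follower plays k at [x-b] → (7, 4)

(6,7) (6,7) (5,6) (5,6) (2,2) (7,4) (2,2) (7,4)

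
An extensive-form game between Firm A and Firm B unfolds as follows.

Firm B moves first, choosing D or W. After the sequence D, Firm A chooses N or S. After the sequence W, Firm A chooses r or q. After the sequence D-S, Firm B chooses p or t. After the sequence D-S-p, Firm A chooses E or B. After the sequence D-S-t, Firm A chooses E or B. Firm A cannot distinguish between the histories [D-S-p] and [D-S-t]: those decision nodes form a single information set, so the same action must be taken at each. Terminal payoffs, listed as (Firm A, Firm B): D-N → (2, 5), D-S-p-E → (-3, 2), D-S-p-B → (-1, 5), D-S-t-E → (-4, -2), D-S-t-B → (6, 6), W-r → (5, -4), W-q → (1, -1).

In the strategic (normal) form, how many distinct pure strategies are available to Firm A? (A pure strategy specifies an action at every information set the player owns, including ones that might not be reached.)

8

Firm A owns the node after D with actions {N, S} — two choices.
Firm A owns the node after W with actions {r, q} — two choices.
Firm A owns the information set {D-S-p, D-S-t} with actions {E, B} — two choices.
A pure strategy fixes one action at each information set independently, so the count is the product 2 × 2 × 2 = 8.
(For reference, Firm B has 4 pure strategies, giving a 8×4 normal-form matrix.)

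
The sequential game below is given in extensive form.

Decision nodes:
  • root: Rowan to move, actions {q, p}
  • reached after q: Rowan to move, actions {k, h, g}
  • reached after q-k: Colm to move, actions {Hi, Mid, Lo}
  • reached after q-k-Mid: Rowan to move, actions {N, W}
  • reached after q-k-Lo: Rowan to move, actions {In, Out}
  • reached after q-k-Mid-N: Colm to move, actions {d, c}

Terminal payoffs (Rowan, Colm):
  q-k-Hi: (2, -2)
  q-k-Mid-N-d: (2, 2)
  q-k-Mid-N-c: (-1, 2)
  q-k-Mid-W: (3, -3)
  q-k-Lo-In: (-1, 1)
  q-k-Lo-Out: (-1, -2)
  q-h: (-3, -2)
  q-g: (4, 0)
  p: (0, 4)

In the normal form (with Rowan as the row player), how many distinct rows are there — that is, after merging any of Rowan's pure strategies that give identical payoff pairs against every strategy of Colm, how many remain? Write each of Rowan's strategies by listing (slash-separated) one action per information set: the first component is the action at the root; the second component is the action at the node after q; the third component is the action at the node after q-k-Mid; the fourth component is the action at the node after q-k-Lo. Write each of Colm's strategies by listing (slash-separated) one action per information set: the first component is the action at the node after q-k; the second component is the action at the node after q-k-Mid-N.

Rowan has 24 pure strategies: q/k/N/In, q/k/N/Out, q/k/W/In, q/k/W/Out, q/h/N/In, q/h/N/Out, q/h/W/In, q/h/W/Out, q/g/N/In, q/g/N/Out, q/g/W/In, q/g/W/Out, p/k/N/In, p/k/N/Out, p/k/W/In, p/k/W/Out, p/h/N/In, p/h/N/Out, p/h/W/In, p/h/W/Out, p/g/N/In, p/g/N/Out, p/g/W/In, p/g/W/Out. Columns: Hi/d, Hi/c, Mid/d, Mid/c, Lo/d, Lo/c.
{q/k/N/In} → row (2,-2) (2,-2) (2,2) (-1,2) (-1,1) (-1,1)
{q/k/N/Out} → row (2,-2) (2,-2) (2,2) (-1,2) (-1,-2) (-1,-2)
{q/k/W/In} → row (2,-2) (2,-2) (3,-3) (3,-3) (-1,1) (-1,1)
{q/k/W/Out} → row (2,-2) (2,-2) (3,-3) (3,-3) (-1,-2) (-1,-2)
{q/h/N/In, q/h/N/Out, q/h/W/In, q/h/W/Out} → row (-3,-2) (-3,-2) (-3,-2) (-3,-2) (-3,-2) (-3,-2)
{q/g/N/In, q/g/N/Out, q/g/W/In, q/g/W/Out} → row (4,0) (4,0) (4,0) (4,0) (4,0) (4,0)
{p/k/N/In, p/k/N/Out, p/k/W/In, p/k/W/Out, p/h/N/In, p/h/N/Out, p/h/W/In, p/h/W/Out, p/g/N/In, p/g/N/Out, p/g/W/In, p/g/W/Out} → row (0,4) (0,4) (0,4) (0,4) (0,4) (0,4)
That's 7 distinct rows out of 24 strategies.

7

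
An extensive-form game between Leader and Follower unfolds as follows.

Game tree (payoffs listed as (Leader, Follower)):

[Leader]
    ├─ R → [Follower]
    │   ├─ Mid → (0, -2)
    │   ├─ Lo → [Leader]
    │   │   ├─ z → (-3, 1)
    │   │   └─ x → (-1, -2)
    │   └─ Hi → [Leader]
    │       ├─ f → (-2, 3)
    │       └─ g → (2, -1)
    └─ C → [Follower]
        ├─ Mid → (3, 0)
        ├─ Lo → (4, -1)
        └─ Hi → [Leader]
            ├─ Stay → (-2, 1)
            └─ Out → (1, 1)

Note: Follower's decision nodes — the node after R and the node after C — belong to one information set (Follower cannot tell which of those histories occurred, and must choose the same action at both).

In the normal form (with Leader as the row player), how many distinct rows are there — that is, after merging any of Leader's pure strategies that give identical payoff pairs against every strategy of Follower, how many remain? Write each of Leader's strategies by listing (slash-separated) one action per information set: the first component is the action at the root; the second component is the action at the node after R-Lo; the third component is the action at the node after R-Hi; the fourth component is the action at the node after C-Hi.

Leader has 16 pure strategies: R/z/f/Stay, R/z/f/Out, R/z/g/Stay, R/z/g/Out, R/x/f/Stay, R/x/f/Out, R/x/g/Stay, R/x/g/Out, C/z/f/Stay, C/z/f/Out, C/z/g/Stay, C/z/g/Out, C/x/f/Stay, C/x/f/Out, C/x/g/Stay, C/x/g/Out. Columns: Mid, Lo, Hi.
{R/z/f/Stay, R/z/f/Out} → row (0,-2) (-3,1) (-2,3)
{R/z/g/Stay, R/z/g/Out} → row (0,-2) (-3,1) (2,-1)
{R/x/f/Stay, R/x/f/Out} → row (0,-2) (-1,-2) (-2,3)
{R/x/g/Stay, R/x/g/Out} → row (0,-2) (-1,-2) (2,-1)
{C/z/f/Stay, C/z/g/Stay, C/x/f/Stay, C/x/g/Stay} → row (3,0) (4,-1) (-2,1)
{C/z/f/Out, C/z/g/Out, C/x/f/Out, C/x/g/Out} → row (3,0) (4,-1) (1,1)
That's 6 distinct rows out of 16 strategies.

6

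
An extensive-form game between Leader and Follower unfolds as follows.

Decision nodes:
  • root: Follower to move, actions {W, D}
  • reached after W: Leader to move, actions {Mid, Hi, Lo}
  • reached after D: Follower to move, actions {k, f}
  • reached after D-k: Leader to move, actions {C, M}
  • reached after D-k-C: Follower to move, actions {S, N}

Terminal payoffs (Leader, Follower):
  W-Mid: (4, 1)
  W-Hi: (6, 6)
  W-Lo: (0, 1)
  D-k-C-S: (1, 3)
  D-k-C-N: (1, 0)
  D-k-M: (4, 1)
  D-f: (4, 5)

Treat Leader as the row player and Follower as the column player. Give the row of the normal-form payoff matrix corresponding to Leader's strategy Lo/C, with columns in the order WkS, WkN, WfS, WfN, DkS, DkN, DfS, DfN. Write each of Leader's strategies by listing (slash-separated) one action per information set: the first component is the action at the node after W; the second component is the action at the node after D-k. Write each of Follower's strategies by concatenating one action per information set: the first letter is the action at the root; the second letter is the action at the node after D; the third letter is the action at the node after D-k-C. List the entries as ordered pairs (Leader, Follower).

vs WkS: Follower plays W → Leader plays Lo at [W] → (0, 1)
vs WkN: Follower plays W → Leader plays Lo at [W] → (0, 1)
vs WfS: Follower plays W → Leader plays Lo at [W] → (0, 1)
vs WfN: Follower plays W → Leader plays Lo at [W] → (0, 1)
vs DkS: Follower plays D → Follower plays k at [D] → Leader plays C at [D-k] → Follower plays S at [D-k-C] → (1, 3)
vs DkN: Follower plays D → Follower plays k at [D] → Leader plays C at [D-k] → Follower plays N at [D-k-C] → (1, 0)
vs DfS: Follower plays D → Follower plays f at [D] → (4, 5)
vs DfN: Follower plays D → Follower plays f at [D] → (4, 5)

(0,1) (0,1) (0,1) (0,1) (1,3) (1,0) (4,5) (4,5)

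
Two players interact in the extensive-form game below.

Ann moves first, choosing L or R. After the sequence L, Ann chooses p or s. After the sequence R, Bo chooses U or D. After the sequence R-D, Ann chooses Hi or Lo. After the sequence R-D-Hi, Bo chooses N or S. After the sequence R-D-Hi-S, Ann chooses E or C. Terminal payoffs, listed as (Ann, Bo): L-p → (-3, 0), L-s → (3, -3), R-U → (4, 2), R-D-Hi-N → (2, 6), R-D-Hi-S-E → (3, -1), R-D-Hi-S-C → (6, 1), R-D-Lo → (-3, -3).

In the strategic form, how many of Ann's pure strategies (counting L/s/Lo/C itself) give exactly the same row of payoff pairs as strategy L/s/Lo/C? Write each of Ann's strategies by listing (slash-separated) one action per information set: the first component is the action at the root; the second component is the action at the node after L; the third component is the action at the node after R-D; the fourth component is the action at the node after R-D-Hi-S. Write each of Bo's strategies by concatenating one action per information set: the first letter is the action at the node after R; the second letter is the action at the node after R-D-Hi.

4

Row for L/s/Lo/C (columns UN, US, DN, DS): (3,-3) (3,-3) (3,-3) (3,-3).
Under L/s/Lo/C, Ann's choice at the node after R-D and at the node after R-D-Hi-S can never be reached regardless of what Bo does, so varying those choices leaves every outcome unchanged.
Holding the reachable choices fixed and varying the unreachable ones freely already gives 2 × 2 = 4 equivalent strategies.
No other strategy reproduces this row, so those 4 are the full class: L/s/Hi/E, L/s/Hi/C, L/s/Lo/E, L/s/Lo/C.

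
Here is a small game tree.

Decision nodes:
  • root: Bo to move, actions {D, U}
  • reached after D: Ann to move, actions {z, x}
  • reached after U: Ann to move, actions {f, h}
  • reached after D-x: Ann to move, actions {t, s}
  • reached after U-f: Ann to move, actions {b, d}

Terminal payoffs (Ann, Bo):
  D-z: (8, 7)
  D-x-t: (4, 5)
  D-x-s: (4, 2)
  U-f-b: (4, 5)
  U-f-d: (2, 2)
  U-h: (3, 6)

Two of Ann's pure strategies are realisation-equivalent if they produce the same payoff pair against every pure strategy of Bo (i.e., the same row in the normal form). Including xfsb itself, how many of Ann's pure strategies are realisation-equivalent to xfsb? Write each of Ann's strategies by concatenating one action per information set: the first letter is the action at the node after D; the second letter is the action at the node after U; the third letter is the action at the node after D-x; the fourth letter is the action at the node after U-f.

1

Row for xfsb (columns D, U): (4,2) (4,5).
Every one of Ann's information sets is on the play path for some reply by Bo when Ann follows xfsb.
Changing the action at any of them therefore changes at least one column, so only xfsb itself gives this row.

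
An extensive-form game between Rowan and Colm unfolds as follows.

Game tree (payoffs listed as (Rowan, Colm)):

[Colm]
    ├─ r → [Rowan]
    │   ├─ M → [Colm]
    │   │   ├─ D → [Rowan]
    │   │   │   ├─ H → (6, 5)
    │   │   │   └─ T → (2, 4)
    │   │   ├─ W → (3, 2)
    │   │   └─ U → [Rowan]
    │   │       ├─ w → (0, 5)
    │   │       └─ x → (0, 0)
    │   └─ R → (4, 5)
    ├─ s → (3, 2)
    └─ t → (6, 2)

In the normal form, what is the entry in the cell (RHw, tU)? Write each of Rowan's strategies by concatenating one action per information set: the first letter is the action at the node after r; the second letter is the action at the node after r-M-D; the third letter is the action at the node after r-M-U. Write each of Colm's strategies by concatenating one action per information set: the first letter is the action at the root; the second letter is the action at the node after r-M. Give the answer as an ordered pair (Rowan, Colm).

Trace the play path from the root:
  Colm plays t
→ terminal payoff (6, 2).
(Rowan's choice at the node after r is never reached on this path, so it doesn't affect the outcome.)

(6, 2)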